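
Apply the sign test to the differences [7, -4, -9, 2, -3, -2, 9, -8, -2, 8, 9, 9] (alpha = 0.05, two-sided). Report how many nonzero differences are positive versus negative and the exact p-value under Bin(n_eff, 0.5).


Step 1: Discard zero differences. Original n = 12; n_eff = number of nonzero differences = 12.
Nonzero differences (with sign): +7, -4, -9, +2, -3, -2, +9, -8, -2, +8, +9, +9
Step 2: Count signs: positive = 6, negative = 6.
Step 3: Under H0: P(positive) = 0.5, so the number of positives S ~ Bin(12, 0.5).
Step 4: Two-sided exact p-value = sum of Bin(12,0.5) probabilities at or below the observed probability = 1.000000.
Step 5: alpha = 0.05. fail to reject H0.

n_eff = 12, pos = 6, neg = 6, p = 1.000000, fail to reject H0.


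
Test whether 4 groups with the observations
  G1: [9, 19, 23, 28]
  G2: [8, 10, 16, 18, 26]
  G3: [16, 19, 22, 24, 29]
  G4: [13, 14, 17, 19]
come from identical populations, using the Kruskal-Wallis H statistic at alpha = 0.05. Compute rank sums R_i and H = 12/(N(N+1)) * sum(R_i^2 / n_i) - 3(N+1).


Step 1: Combine all N = 18 observations and assign midranks.
sorted (value, group, rank): (8,G2,1), (9,G1,2), (10,G2,3), (13,G4,4), (14,G4,5), (16,G2,6.5), (16,G3,6.5), (17,G4,8), (18,G2,9), (19,G1,11), (19,G3,11), (19,G4,11), (22,G3,13), (23,G1,14), (24,G3,15), (26,G2,16), (28,G1,17), (29,G3,18)
Step 2: Sum ranks within each group.
R_1 = 44 (n_1 = 4)
R_2 = 35.5 (n_2 = 5)
R_3 = 63.5 (n_3 = 5)
R_4 = 28 (n_4 = 4)
Step 3: H = 12/(N(N+1)) * sum(R_i^2/n_i) - 3(N+1)
     = 12/(18*19) * (44^2/4 + 35.5^2/5 + 63.5^2/5 + 28^2/4) - 3*19
     = 0.035088 * 1738.5 - 57
     = 4.000000.
Step 4: Ties present; correction factor C = 1 - 30/(18^3 - 18) = 0.994840. Corrected H = 4.000000 / 0.994840 = 4.020747.
Step 5: Under H0, H ~ chi^2(3); p-value = 0.259233.
Step 6: alpha = 0.05. fail to reject H0.

H = 4.0207, df = 3, p = 0.259233, fail to reject H0.


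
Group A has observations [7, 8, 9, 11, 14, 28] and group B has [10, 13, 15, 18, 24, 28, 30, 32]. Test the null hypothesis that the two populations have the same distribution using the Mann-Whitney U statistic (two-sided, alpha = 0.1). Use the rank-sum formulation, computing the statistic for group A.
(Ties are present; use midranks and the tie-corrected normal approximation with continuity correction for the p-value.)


Step 1: Combine and sort all 14 observations; assign midranks.
sorted (value, group): (7,X), (8,X), (9,X), (10,Y), (11,X), (13,Y), (14,X), (15,Y), (18,Y), (24,Y), (28,X), (28,Y), (30,Y), (32,Y)
ranks: 7->1, 8->2, 9->3, 10->4, 11->5, 13->6, 14->7, 15->8, 18->9, 24->10, 28->11.5, 28->11.5, 30->13, 32->14
Step 2: Rank sum for X: R1 = 1 + 2 + 3 + 5 + 7 + 11.5 = 29.5.
Step 3: U_X = R1 - n1(n1+1)/2 = 29.5 - 6*7/2 = 29.5 - 21 = 8.5.
       U_Y = n1*n2 - U_X = 48 - 8.5 = 39.5.
Step 4: Ties are present, so use the tie-corrected normal approximation (with continuity correction) for the p-value.
Step 5: p-value = 0.052547; compare to alpha = 0.1. reject H0.

U_X = 8.5, p = 0.052547, reject H0 at alpha = 0.1.


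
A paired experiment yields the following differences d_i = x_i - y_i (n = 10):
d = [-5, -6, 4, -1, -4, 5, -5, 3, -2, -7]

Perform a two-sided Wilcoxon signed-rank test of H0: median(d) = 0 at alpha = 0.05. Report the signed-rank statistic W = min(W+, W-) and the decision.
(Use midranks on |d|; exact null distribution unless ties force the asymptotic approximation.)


Step 1: Drop any zero differences (none here) and take |d_i|.
|d| = [5, 6, 4, 1, 4, 5, 5, 3, 2, 7]
Step 2: Midrank |d_i| (ties get averaged ranks).
ranks: |5|->7, |6|->9, |4|->4.5, |1|->1, |4|->4.5, |5|->7, |5|->7, |3|->3, |2|->2, |7|->10
Step 3: Attach original signs; sum ranks with positive sign and with negative sign.
W+ = 4.5 + 7 + 3 = 14.5
W- = 7 + 9 + 1 + 4.5 + 7 + 2 + 10 = 40.5
(Check: W+ + W- = 55 should equal n(n+1)/2 = 55.)
Step 4: Test statistic W = min(W+, W-) = 14.5.
Step 5: Ties in |d|, so use the tie-corrected normal approximation.
        E[W] = n(n+1)/4 = 10*11/4 = 27.5.
        Tie groups: |d|=4 (t=2), |d|=5 (t=3); sum(t^3 - t) = 30.
        Var[W] = n(n+1)(2n+1)/24 - sum(t^3-t)/48 = 2310/24 - 30/48 = 95.625.
        z = (W - E[W]) / sqrt(Var[W]) = (14.5 - 27.5) / 9.7788 = -1.3294.
        Two-sided p = 2*Phi(z) = 0.183714.
Step 6: alpha = 0.05. fail to reject H0.

W+ = 14.5, W- = 40.5, W = min = 14.5, p = 0.183714, fail to reject H0.


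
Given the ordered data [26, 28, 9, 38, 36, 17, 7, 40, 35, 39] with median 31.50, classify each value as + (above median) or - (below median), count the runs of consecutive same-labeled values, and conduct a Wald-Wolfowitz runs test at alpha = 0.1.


Step 1: Compute median = 31.50; label A = above, B = below.
Labels in order: BBBAABBAAA  (n_A = 5, n_B = 5)
Step 2: Count runs R = 4.
Step 3: Under H0 (random ordering), E[R] = 2*n_A*n_B/(n_A+n_B) + 1 = 2*5*5/10 + 1 = 6.0000.
        Var[R] = 2*n_A*n_B*(2*n_A*n_B - n_A - n_B) / ((n_A+n_B)^2 * (n_A+n_B-1)) = 2000/900 = 2.2222.
        SD[R] = 1.4907.
Step 4: Continuity-corrected z = (R + 0.5 - E[R]) / SD[R] = (4 + 0.5 - 6.0000) / 1.4907 = -1.0062.
Step 5: Two-sided p-value via normal approximation = 2*(1 - Phi(|z|)) = 0.314305.
Step 6: alpha = 0.1. fail to reject H0.

R = 4, z = -1.0062, p = 0.314305, fail to reject H0.


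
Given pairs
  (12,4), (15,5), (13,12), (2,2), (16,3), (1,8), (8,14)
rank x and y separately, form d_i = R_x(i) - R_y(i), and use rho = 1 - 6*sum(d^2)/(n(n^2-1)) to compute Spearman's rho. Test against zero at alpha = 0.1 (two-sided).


Step 1: Rank x and y separately (midranks; no ties here).
rank(x): 12->4, 15->6, 13->5, 2->2, 16->7, 1->1, 8->3
rank(y): 4->3, 5->4, 12->6, 2->1, 3->2, 8->5, 14->7
Step 2: d_i = R_x(i) - R_y(i); compute d_i^2.
  (4-3)^2=1, (6-4)^2=4, (5-6)^2=1, (2-1)^2=1, (7-2)^2=25, (1-5)^2=16, (3-7)^2=16
sum(d^2) = 64.
Step 3: rho = 1 - 6*64 / (7*(7^2 - 1)) = 1 - 384/336 = -0.142857.
Step 4: Under H0, t = rho * sqrt((n-2)/(1-rho^2)) = -0.3227 ~ t(5).
Step 5: Two-sided p-value from the t-distribution with 5 df = 0.759945.
Step 6: alpha = 0.1. fail to reject H0.

rho = -0.1429, p = 0.759945, fail to reject H0 at alpha = 0.1.


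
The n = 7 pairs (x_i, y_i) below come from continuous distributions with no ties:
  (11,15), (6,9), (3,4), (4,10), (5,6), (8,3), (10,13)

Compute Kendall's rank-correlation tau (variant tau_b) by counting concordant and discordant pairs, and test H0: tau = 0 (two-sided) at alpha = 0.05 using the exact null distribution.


Step 1: Enumerate the 21 unordered pairs (i,j) with i<j and classify each by sign(x_j-x_i) * sign(y_j-y_i).
  (1,2):dx=-5,dy=-6->C; (1,3):dx=-8,dy=-11->C; (1,4):dx=-7,dy=-5->C; (1,5):dx=-6,dy=-9->C
  (1,6):dx=-3,dy=-12->C; (1,7):dx=-1,dy=-2->C; (2,3):dx=-3,dy=-5->C; (2,4):dx=-2,dy=+1->D
  (2,5):dx=-1,dy=-3->C; (2,6):dx=+2,dy=-6->D; (2,7):dx=+4,dy=+4->C; (3,4):dx=+1,dy=+6->C
  (3,5):dx=+2,dy=+2->C; (3,6):dx=+5,dy=-1->D; (3,7):dx=+7,dy=+9->C; (4,5):dx=+1,dy=-4->D
  (4,6):dx=+4,dy=-7->D; (4,7):dx=+6,dy=+3->C; (5,6):dx=+3,dy=-3->D; (5,7):dx=+5,dy=+7->C
  (6,7):dx=+2,dy=+10->C
Step 2: C = 15, D = 6, total pairs = 21.
Step 3: tau = (C - D)/(n(n-1)/2) = (15 - 6)/21 = 0.428571.
Step 4: Exact two-sided p-value (enumerate n! = 5040 permutations of y under H0): p = 0.238889.
Step 5: alpha = 0.05. fail to reject H0.

tau_b = 0.4286 (C=15, D=6), p = 0.238889, fail to reject H0.


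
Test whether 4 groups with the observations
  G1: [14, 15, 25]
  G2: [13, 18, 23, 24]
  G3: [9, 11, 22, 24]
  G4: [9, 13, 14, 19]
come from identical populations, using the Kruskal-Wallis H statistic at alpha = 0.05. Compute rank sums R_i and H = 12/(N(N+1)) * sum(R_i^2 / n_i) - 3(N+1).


Step 1: Combine all N = 15 observations and assign midranks.
sorted (value, group, rank): (9,G3,1.5), (9,G4,1.5), (11,G3,3), (13,G2,4.5), (13,G4,4.5), (14,G1,6.5), (14,G4,6.5), (15,G1,8), (18,G2,9), (19,G4,10), (22,G3,11), (23,G2,12), (24,G2,13.5), (24,G3,13.5), (25,G1,15)
Step 2: Sum ranks within each group.
R_1 = 29.5 (n_1 = 3)
R_2 = 39 (n_2 = 4)
R_3 = 29 (n_3 = 4)
R_4 = 22.5 (n_4 = 4)
Step 3: H = 12/(N(N+1)) * sum(R_i^2/n_i) - 3(N+1)
     = 12/(15*16) * (29.5^2/3 + 39^2/4 + 29^2/4 + 22.5^2/4) - 3*16
     = 0.050000 * 1007.15 - 48
     = 2.357292.
Step 4: Ties present; correction factor C = 1 - 24/(15^3 - 15) = 0.992857. Corrected H = 2.357292 / 0.992857 = 2.374251.
Step 5: Under H0, H ~ chi^2(3); p-value = 0.498446.
Step 6: alpha = 0.05. fail to reject H0.

H = 2.3743, df = 3, p = 0.498446, fail to reject H0.


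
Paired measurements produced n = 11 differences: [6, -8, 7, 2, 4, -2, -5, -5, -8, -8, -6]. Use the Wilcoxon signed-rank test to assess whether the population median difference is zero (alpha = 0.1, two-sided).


Step 1: Drop any zero differences (none here) and take |d_i|.
|d| = [6, 8, 7, 2, 4, 2, 5, 5, 8, 8, 6]
Step 2: Midrank |d_i| (ties get averaged ranks).
ranks: |6|->6.5, |8|->10, |7|->8, |2|->1.5, |4|->3, |2|->1.5, |5|->4.5, |5|->4.5, |8|->10, |8|->10, |6|->6.5
Step 3: Attach original signs; sum ranks with positive sign and with negative sign.
W+ = 6.5 + 8 + 1.5 + 3 = 19
W- = 10 + 1.5 + 4.5 + 4.5 + 10 + 10 + 6.5 = 47
(Check: W+ + W- = 66 should equal n(n+1)/2 = 66.)
Step 4: Test statistic W = min(W+, W-) = 19.
Step 5: Ties in |d|, so use the tie-corrected normal approximation.
        E[W] = n(n+1)/4 = 11*12/4 = 33.
        Tie groups: |d|=2 (t=2), |d|=5 (t=2), |d|=6 (t=2), |d|=8 (t=3); sum(t^3 - t) = 42.
        Var[W] = n(n+1)(2n+1)/24 - sum(t^3-t)/48 = 3036/24 - 42/48 = 125.625.
        z = (W - E[W]) / sqrt(Var[W]) = (19 - 33) / 11.2083 = -1.2491.
        Two-sided p = 2*Phi(z) = 0.211636.
Step 6: alpha = 0.1. fail to reject H0.

W+ = 19, W- = 47, W = min = 19, p = 0.211636, fail to reject H0.


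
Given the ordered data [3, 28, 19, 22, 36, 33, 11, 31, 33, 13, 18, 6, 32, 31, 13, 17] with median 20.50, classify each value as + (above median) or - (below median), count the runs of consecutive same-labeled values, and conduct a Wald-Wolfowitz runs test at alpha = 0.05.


Step 1: Compute median = 20.50; label A = above, B = below.
Labels in order: BABAAABAABBBAABB  (n_A = 8, n_B = 8)
Step 2: Count runs R = 9.
Step 3: Under H0 (random ordering), E[R] = 2*n_A*n_B/(n_A+n_B) + 1 = 2*8*8/16 + 1 = 9.0000.
        Var[R] = 2*n_A*n_B*(2*n_A*n_B - n_A - n_B) / ((n_A+n_B)^2 * (n_A+n_B-1)) = 14336/3840 = 3.7333.
        SD[R] = 1.9322.
Step 4: R = E[R], so z = 0 with no continuity correction.
Step 5: Two-sided p-value via normal approximation = 2*(1 - Phi(|z|)) = 1.000000.
Step 6: alpha = 0.05. fail to reject H0.

R = 9, z = 0.0000, p = 1.000000, fail to reject H0.


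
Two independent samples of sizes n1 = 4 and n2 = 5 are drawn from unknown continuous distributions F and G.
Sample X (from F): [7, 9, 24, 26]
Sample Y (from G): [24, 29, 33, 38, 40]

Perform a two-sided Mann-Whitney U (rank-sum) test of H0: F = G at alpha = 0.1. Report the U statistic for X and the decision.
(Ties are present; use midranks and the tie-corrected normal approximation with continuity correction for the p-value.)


Step 1: Combine and sort all 9 observations; assign midranks.
sorted (value, group): (7,X), (9,X), (24,X), (24,Y), (26,X), (29,Y), (33,Y), (38,Y), (40,Y)
ranks: 7->1, 9->2, 24->3.5, 24->3.5, 26->5, 29->6, 33->7, 38->8, 40->9
Step 2: Rank sum for X: R1 = 1 + 2 + 3.5 + 5 = 11.5.
Step 3: U_X = R1 - n1(n1+1)/2 = 11.5 - 4*5/2 = 11.5 - 10 = 1.5.
       U_Y = n1*n2 - U_X = 20 - 1.5 = 18.5.
Step 4: Ties are present, so use the tie-corrected normal approximation (with continuity correction) for the p-value.
Step 5: p-value = 0.049090; compare to alpha = 0.1. reject H0.

U_X = 1.5, p = 0.049090, reject H0 at alpha = 0.1.


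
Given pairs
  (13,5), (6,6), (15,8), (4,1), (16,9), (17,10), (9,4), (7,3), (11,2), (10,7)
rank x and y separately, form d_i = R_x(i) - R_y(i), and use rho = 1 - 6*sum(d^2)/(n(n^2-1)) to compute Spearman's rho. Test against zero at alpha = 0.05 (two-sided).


Step 1: Rank x and y separately (midranks; no ties here).
rank(x): 13->7, 6->2, 15->8, 4->1, 16->9, 17->10, 9->4, 7->3, 11->6, 10->5
rank(y): 5->5, 6->6, 8->8, 1->1, 9->9, 10->10, 4->4, 3->3, 2->2, 7->7
Step 2: d_i = R_x(i) - R_y(i); compute d_i^2.
  (7-5)^2=4, (2-6)^2=16, (8-8)^2=0, (1-1)^2=0, (9-9)^2=0, (10-10)^2=0, (4-4)^2=0, (3-3)^2=0, (6-2)^2=16, (5-7)^2=4
sum(d^2) = 40.
Step 3: rho = 1 - 6*40 / (10*(10^2 - 1)) = 1 - 240/990 = 0.757576.
Step 4: Under H0, t = rho * sqrt((n-2)/(1-rho^2)) = 3.2827 ~ t(8).
Step 5: Two-sided p-value from the t-distribution with 8 df = 0.011143.
Step 6: alpha = 0.05. reject H0.

rho = 0.7576, p = 0.011143, reject H0 at alpha = 0.05.


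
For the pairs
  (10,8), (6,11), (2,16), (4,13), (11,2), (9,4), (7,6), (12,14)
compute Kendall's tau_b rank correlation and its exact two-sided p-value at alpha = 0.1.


Step 1: Enumerate the 28 unordered pairs (i,j) with i<j and classify each by sign(x_j-x_i) * sign(y_j-y_i).
  (1,2):dx=-4,dy=+3->D; (1,3):dx=-8,dy=+8->D; (1,4):dx=-6,dy=+5->D; (1,5):dx=+1,dy=-6->D
  (1,6):dx=-1,dy=-4->C; (1,7):dx=-3,dy=-2->C; (1,8):dx=+2,dy=+6->C; (2,3):dx=-4,dy=+5->D
  (2,4):dx=-2,dy=+2->D; (2,5):dx=+5,dy=-9->D; (2,6):dx=+3,dy=-7->D; (2,7):dx=+1,dy=-5->D
  (2,8):dx=+6,dy=+3->C; (3,4):dx=+2,dy=-3->D; (3,5):dx=+9,dy=-14->D; (3,6):dx=+7,dy=-12->D
  (3,7):dx=+5,dy=-10->D; (3,8):dx=+10,dy=-2->D; (4,5):dx=+7,dy=-11->D; (4,6):dx=+5,dy=-9->D
  (4,7):dx=+3,dy=-7->D; (4,8):dx=+8,dy=+1->C; (5,6):dx=-2,dy=+2->D; (5,7):dx=-4,dy=+4->D
  (5,8):dx=+1,dy=+12->C; (6,7):dx=-2,dy=+2->D; (6,8):dx=+3,dy=+10->C; (7,8):dx=+5,dy=+8->C
Step 2: C = 8, D = 20, total pairs = 28.
Step 3: tau = (C - D)/(n(n-1)/2) = (8 - 20)/28 = -0.428571.
Step 4: Exact two-sided p-value (enumerate n! = 40320 permutations of y under H0): p = 0.178869.
Step 5: alpha = 0.1. fail to reject H0.

tau_b = -0.4286 (C=8, D=20), p = 0.178869, fail to reject H0.


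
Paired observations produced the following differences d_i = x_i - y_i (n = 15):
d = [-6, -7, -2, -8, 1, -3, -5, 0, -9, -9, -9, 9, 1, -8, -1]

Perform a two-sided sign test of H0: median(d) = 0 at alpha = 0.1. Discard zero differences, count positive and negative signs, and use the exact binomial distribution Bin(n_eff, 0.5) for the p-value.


Step 1: Discard zero differences. Original n = 15; n_eff = number of nonzero differences = 14.
Nonzero differences (with sign): -6, -7, -2, -8, +1, -3, -5, -9, -9, -9, +9, +1, -8, -1
Step 2: Count signs: positive = 3, negative = 11.
Step 3: Under H0: P(positive) = 0.5, so the number of positives S ~ Bin(14, 0.5).
Step 4: Two-sided exact p-value = sum of Bin(14,0.5) probabilities at or below the observed probability = 0.057373.
Step 5: alpha = 0.1. reject H0.

n_eff = 14, pos = 3, neg = 11, p = 0.057373, reject H0.


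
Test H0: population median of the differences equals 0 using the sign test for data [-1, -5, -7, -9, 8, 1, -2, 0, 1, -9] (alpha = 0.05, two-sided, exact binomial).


Step 1: Discard zero differences. Original n = 10; n_eff = number of nonzero differences = 9.
Nonzero differences (with sign): -1, -5, -7, -9, +8, +1, -2, +1, -9
Step 2: Count signs: positive = 3, negative = 6.
Step 3: Under H0: P(positive) = 0.5, so the number of positives S ~ Bin(9, 0.5).
Step 4: Two-sided exact p-value = sum of Bin(9,0.5) probabilities at or below the observed probability = 0.507812.
Step 5: alpha = 0.05. fail to reject H0.

n_eff = 9, pos = 3, neg = 6, p = 0.507812, fail to reject H0.


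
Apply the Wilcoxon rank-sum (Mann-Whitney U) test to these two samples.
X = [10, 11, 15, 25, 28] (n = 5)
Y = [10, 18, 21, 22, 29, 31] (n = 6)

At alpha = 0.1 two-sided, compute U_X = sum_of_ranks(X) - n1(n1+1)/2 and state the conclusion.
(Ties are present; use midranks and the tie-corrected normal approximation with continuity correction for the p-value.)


Step 1: Combine and sort all 11 observations; assign midranks.
sorted (value, group): (10,X), (10,Y), (11,X), (15,X), (18,Y), (21,Y), (22,Y), (25,X), (28,X), (29,Y), (31,Y)
ranks: 10->1.5, 10->1.5, 11->3, 15->4, 18->5, 21->6, 22->7, 25->8, 28->9, 29->10, 31->11
Step 2: Rank sum for X: R1 = 1.5 + 3 + 4 + 8 + 9 = 25.5.
Step 3: U_X = R1 - n1(n1+1)/2 = 25.5 - 5*6/2 = 25.5 - 15 = 10.5.
       U_Y = n1*n2 - U_X = 30 - 10.5 = 19.5.
Step 4: Ties are present, so use the tie-corrected normal approximation (with continuity correction) for the p-value.
Step 5: p-value = 0.464192; compare to alpha = 0.1. fail to reject H0.

U_X = 10.5, p = 0.464192, fail to reject H0 at alpha = 0.1.


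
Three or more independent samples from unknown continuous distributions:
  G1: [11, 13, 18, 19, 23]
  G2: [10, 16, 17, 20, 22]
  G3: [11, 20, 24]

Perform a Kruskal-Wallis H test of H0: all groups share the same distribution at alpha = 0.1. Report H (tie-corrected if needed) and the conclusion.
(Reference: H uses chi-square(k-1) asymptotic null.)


Step 1: Combine all N = 13 observations and assign midranks.
sorted (value, group, rank): (10,G2,1), (11,G1,2.5), (11,G3,2.5), (13,G1,4), (16,G2,5), (17,G2,6), (18,G1,7), (19,G1,8), (20,G2,9.5), (20,G3,9.5), (22,G2,11), (23,G1,12), (24,G3,13)
Step 2: Sum ranks within each group.
R_1 = 33.5 (n_1 = 5)
R_2 = 32.5 (n_2 = 5)
R_3 = 25 (n_3 = 3)
Step 3: H = 12/(N(N+1)) * sum(R_i^2/n_i) - 3(N+1)
     = 12/(13*14) * (33.5^2/5 + 32.5^2/5 + 25^2/3) - 3*14
     = 0.065934 * 644.033 - 42
     = 0.463736.
Step 4: Ties present; correction factor C = 1 - 12/(13^3 - 13) = 0.994505. Corrected H = 0.463736 / 0.994505 = 0.466298.
Step 5: Under H0, H ~ chi^2(2); p-value = 0.792035.
Step 6: alpha = 0.1. fail to reject H0.

H = 0.4663, df = 2, p = 0.792035, fail to reject H0.


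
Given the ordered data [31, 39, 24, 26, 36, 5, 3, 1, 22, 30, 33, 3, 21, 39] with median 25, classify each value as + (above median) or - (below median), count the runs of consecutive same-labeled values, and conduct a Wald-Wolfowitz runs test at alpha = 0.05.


Step 1: Compute median = 25; label A = above, B = below.
Labels in order: AABAABBBBAABBA  (n_A = 7, n_B = 7)
Step 2: Count runs R = 7.
Step 3: Under H0 (random ordering), E[R] = 2*n_A*n_B/(n_A+n_B) + 1 = 2*7*7/14 + 1 = 8.0000.
        Var[R] = 2*n_A*n_B*(2*n_A*n_B - n_A - n_B) / ((n_A+n_B)^2 * (n_A+n_B-1)) = 8232/2548 = 3.2308.
        SD[R] = 1.7974.
Step 4: Continuity-corrected z = (R + 0.5 - E[R]) / SD[R] = (7 + 0.5 - 8.0000) / 1.7974 = -0.2782.
Step 5: Two-sided p-value via normal approximation = 2*(1 - Phi(|z|)) = 0.780879.
Step 6: alpha = 0.05. fail to reject H0.

R = 7, z = -0.2782, p = 0.780879, fail to reject H0.


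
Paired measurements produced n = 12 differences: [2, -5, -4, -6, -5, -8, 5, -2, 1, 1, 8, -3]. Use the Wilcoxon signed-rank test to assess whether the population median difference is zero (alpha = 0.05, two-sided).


Step 1: Drop any zero differences (none here) and take |d_i|.
|d| = [2, 5, 4, 6, 5, 8, 5, 2, 1, 1, 8, 3]
Step 2: Midrank |d_i| (ties get averaged ranks).
ranks: |2|->3.5, |5|->8, |4|->6, |6|->10, |5|->8, |8|->11.5, |5|->8, |2|->3.5, |1|->1.5, |1|->1.5, |8|->11.5, |3|->5
Step 3: Attach original signs; sum ranks with positive sign and with negative sign.
W+ = 3.5 + 8 + 1.5 + 1.5 + 11.5 = 26
W- = 8 + 6 + 10 + 8 + 11.5 + 3.5 + 5 = 52
(Check: W+ + W- = 78 should equal n(n+1)/2 = 78.)
Step 4: Test statistic W = min(W+, W-) = 26.
Step 5: Ties in |d|, so use the tie-corrected normal approximation.
        E[W] = n(n+1)/4 = 12*13/4 = 39.
        Tie groups: |d|=1 (t=2), |d|=2 (t=2), |d|=5 (t=3), |d|=8 (t=2); sum(t^3 - t) = 42.
        Var[W] = n(n+1)(2n+1)/24 - sum(t^3-t)/48 = 3900/24 - 42/48 = 161.625.
        z = (W - E[W]) / sqrt(Var[W]) = (26 - 39) / 12.7132 = -1.0226.
        Two-sided p = 2*Phi(z) = 0.306516.
Step 6: alpha = 0.05. fail to reject H0.

W+ = 26, W- = 52, W = min = 26, p = 0.306516, fail to reject H0.


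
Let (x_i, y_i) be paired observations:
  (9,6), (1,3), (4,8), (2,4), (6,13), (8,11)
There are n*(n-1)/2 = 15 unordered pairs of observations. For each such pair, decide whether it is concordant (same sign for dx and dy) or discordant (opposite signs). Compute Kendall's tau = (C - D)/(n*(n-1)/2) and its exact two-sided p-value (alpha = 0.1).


Step 1: Enumerate the 15 unordered pairs (i,j) with i<j and classify each by sign(x_j-x_i) * sign(y_j-y_i).
  (1,2):dx=-8,dy=-3->C; (1,3):dx=-5,dy=+2->D; (1,4):dx=-7,dy=-2->C; (1,5):dx=-3,dy=+7->D
  (1,6):dx=-1,dy=+5->D; (2,3):dx=+3,dy=+5->C; (2,4):dx=+1,dy=+1->C; (2,5):dx=+5,dy=+10->C
  (2,6):dx=+7,dy=+8->C; (3,4):dx=-2,dy=-4->C; (3,5):dx=+2,dy=+5->C; (3,6):dx=+4,dy=+3->C
  (4,5):dx=+4,dy=+9->C; (4,6):dx=+6,dy=+7->C; (5,6):dx=+2,dy=-2->D
Step 2: C = 11, D = 4, total pairs = 15.
Step 3: tau = (C - D)/(n(n-1)/2) = (11 - 4)/15 = 0.466667.
Step 4: Exact two-sided p-value (enumerate n! = 720 permutations of y under H0): p = 0.272222.
Step 5: alpha = 0.1. fail to reject H0.

tau_b = 0.4667 (C=11, D=4), p = 0.272222, fail to reject H0.


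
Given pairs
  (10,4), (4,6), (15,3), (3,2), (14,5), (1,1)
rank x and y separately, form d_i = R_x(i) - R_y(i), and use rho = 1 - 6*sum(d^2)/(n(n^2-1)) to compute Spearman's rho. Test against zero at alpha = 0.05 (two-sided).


Step 1: Rank x and y separately (midranks; no ties here).
rank(x): 10->4, 4->3, 15->6, 3->2, 14->5, 1->1
rank(y): 4->4, 6->6, 3->3, 2->2, 5->5, 1->1
Step 2: d_i = R_x(i) - R_y(i); compute d_i^2.
  (4-4)^2=0, (3-6)^2=9, (6-3)^2=9, (2-2)^2=0, (5-5)^2=0, (1-1)^2=0
sum(d^2) = 18.
Step 3: rho = 1 - 6*18 / (6*(6^2 - 1)) = 1 - 108/210 = 0.485714.
Step 4: Under H0, t = rho * sqrt((n-2)/(1-rho^2)) = 1.1113 ~ t(4).
Step 5: Two-sided p-value from the t-distribution with 4 df = 0.328723.
Step 6: alpha = 0.05. fail to reject H0.

rho = 0.4857, p = 0.328723, fail to reject H0 at alpha = 0.05.


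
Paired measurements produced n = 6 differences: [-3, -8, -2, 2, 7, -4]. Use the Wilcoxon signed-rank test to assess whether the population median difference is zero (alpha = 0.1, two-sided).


Step 1: Drop any zero differences (none here) and take |d_i|.
|d| = [3, 8, 2, 2, 7, 4]
Step 2: Midrank |d_i| (ties get averaged ranks).
ranks: |3|->3, |8|->6, |2|->1.5, |2|->1.5, |7|->5, |4|->4
Step 3: Attach original signs; sum ranks with positive sign and with negative sign.
W+ = 1.5 + 5 = 6.5
W- = 3 + 6 + 1.5 + 4 = 14.5
(Check: W+ + W- = 21 should equal n(n+1)/2 = 21.)
Step 4: Test statistic W = min(W+, W-) = 6.5.
Step 5: Ties in |d|, so use the tie-corrected normal approximation.
        E[W] = n(n+1)/4 = 6*7/4 = 10.5.
        Tie groups: |d|=2 (t=2); sum(t^3 - t) = 6.
        Var[W] = n(n+1)(2n+1)/24 - sum(t^3-t)/48 = 546/24 - 6/48 = 22.625.
        z = (W - E[W]) / sqrt(Var[W]) = (6.5 - 10.5) / 4.7566 = -0.8409.
        Two-sided p = 2*Phi(z) = 0.400381.
Step 6: alpha = 0.1. fail to reject H0.

W+ = 6.5, W- = 14.5, W = min = 6.5, p = 0.400381, fail to reject H0.


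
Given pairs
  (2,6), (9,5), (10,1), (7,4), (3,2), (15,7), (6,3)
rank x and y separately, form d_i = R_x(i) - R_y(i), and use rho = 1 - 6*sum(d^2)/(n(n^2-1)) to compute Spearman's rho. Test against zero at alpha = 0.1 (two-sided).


Step 1: Rank x and y separately (midranks; no ties here).
rank(x): 2->1, 9->5, 10->6, 7->4, 3->2, 15->7, 6->3
rank(y): 6->6, 5->5, 1->1, 4->4, 2->2, 7->7, 3->3
Step 2: d_i = R_x(i) - R_y(i); compute d_i^2.
  (1-6)^2=25, (5-5)^2=0, (6-1)^2=25, (4-4)^2=0, (2-2)^2=0, (7-7)^2=0, (3-3)^2=0
sum(d^2) = 50.
Step 3: rho = 1 - 6*50 / (7*(7^2 - 1)) = 1 - 300/336 = 0.107143.
Step 4: Under H0, t = rho * sqrt((n-2)/(1-rho^2)) = 0.2410 ~ t(5).
Step 5: Two-sided p-value from the t-distribution with 5 df = 0.819151.
Step 6: alpha = 0.1. fail to reject H0.

rho = 0.1071, p = 0.819151, fail to reject H0 at alpha = 0.1.


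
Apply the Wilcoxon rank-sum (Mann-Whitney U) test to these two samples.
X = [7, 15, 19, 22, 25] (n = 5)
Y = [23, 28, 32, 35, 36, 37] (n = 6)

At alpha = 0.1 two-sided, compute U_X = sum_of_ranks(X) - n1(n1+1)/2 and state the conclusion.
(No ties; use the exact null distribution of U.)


Step 1: Combine and sort all 11 observations; assign midranks.
sorted (value, group): (7,X), (15,X), (19,X), (22,X), (23,Y), (25,X), (28,Y), (32,Y), (35,Y), (36,Y), (37,Y)
ranks: 7->1, 15->2, 19->3, 22->4, 23->5, 25->6, 28->7, 32->8, 35->9, 36->10, 37->11
Step 2: Rank sum for X: R1 = 1 + 2 + 3 + 4 + 6 = 16.
Step 3: U_X = R1 - n1(n1+1)/2 = 16 - 5*6/2 = 16 - 15 = 1.
       U_Y = n1*n2 - U_X = 30 - 1 = 29.
Step 4: No ties, so the exact null distribution of U (based on enumerating the C(11,5) = 462 equally likely rank assignments) gives the two-sided p-value.
Step 5: p-value = 0.008658; compare to alpha = 0.1. reject H0.

U_X = 1, p = 0.008658, reject H0 at alpha = 0.1.


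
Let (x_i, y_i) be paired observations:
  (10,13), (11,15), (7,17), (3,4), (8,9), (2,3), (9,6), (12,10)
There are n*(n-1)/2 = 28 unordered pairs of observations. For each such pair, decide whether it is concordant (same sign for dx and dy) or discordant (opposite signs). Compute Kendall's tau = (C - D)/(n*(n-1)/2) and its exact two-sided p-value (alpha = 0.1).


Step 1: Enumerate the 28 unordered pairs (i,j) with i<j and classify each by sign(x_j-x_i) * sign(y_j-y_i).
  (1,2):dx=+1,dy=+2->C; (1,3):dx=-3,dy=+4->D; (1,4):dx=-7,dy=-9->C; (1,5):dx=-2,dy=-4->C
  (1,6):dx=-8,dy=-10->C; (1,7):dx=-1,dy=-7->C; (1,8):dx=+2,dy=-3->D; (2,3):dx=-4,dy=+2->D
  (2,4):dx=-8,dy=-11->C; (2,5):dx=-3,dy=-6->C; (2,6):dx=-9,dy=-12->C; (2,7):dx=-2,dy=-9->C
  (2,8):dx=+1,dy=-5->D; (3,4):dx=-4,dy=-13->C; (3,5):dx=+1,dy=-8->D; (3,6):dx=-5,dy=-14->C
  (3,7):dx=+2,dy=-11->D; (3,8):dx=+5,dy=-7->D; (4,5):dx=+5,dy=+5->C; (4,6):dx=-1,dy=-1->C
  (4,7):dx=+6,dy=+2->C; (4,8):dx=+9,dy=+6->C; (5,6):dx=-6,dy=-6->C; (5,7):dx=+1,dy=-3->D
  (5,8):dx=+4,dy=+1->C; (6,7):dx=+7,dy=+3->C; (6,8):dx=+10,dy=+7->C; (7,8):dx=+3,dy=+4->C
Step 2: C = 20, D = 8, total pairs = 28.
Step 3: tau = (C - D)/(n(n-1)/2) = (20 - 8)/28 = 0.428571.
Step 4: Exact two-sided p-value (enumerate n! = 40320 permutations of y under H0): p = 0.178869.
Step 5: alpha = 0.1. fail to reject H0.

tau_b = 0.4286 (C=20, D=8), p = 0.178869, fail to reject H0.


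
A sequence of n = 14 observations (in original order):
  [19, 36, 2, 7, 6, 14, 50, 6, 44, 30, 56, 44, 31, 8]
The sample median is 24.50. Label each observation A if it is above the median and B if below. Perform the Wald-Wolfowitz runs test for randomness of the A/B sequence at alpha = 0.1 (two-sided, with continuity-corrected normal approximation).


Step 1: Compute median = 24.50; label A = above, B = below.
Labels in order: BABBBBABAAAAAB  (n_A = 7, n_B = 7)
Step 2: Count runs R = 7.
Step 3: Under H0 (random ordering), E[R] = 2*n_A*n_B/(n_A+n_B) + 1 = 2*7*7/14 + 1 = 8.0000.
        Var[R] = 2*n_A*n_B*(2*n_A*n_B - n_A - n_B) / ((n_A+n_B)^2 * (n_A+n_B-1)) = 8232/2548 = 3.2308.
        SD[R] = 1.7974.
Step 4: Continuity-corrected z = (R + 0.5 - E[R]) / SD[R] = (7 + 0.5 - 8.0000) / 1.7974 = -0.2782.
Step 5: Two-sided p-value via normal approximation = 2*(1 - Phi(|z|)) = 0.780879.
Step 6: alpha = 0.1. fail to reject H0.

R = 7, z = -0.2782, p = 0.780879, fail to reject H0.


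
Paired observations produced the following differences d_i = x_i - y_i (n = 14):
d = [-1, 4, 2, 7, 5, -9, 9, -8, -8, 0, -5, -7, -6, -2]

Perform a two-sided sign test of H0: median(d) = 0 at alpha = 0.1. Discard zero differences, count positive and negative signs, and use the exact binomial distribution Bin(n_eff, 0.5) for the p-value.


Step 1: Discard zero differences. Original n = 14; n_eff = number of nonzero differences = 13.
Nonzero differences (with sign): -1, +4, +2, +7, +5, -9, +9, -8, -8, -5, -7, -6, -2
Step 2: Count signs: positive = 5, negative = 8.
Step 3: Under H0: P(positive) = 0.5, so the number of positives S ~ Bin(13, 0.5).
Step 4: Two-sided exact p-value = sum of Bin(13,0.5) probabilities at or below the observed probability = 0.581055.
Step 5: alpha = 0.1. fail to reject H0.

n_eff = 13, pos = 5, neg = 8, p = 0.581055, fail to reject H0.


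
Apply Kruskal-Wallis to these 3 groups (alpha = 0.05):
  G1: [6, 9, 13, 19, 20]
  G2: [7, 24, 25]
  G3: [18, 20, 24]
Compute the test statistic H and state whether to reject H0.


Step 1: Combine all N = 11 observations and assign midranks.
sorted (value, group, rank): (6,G1,1), (7,G2,2), (9,G1,3), (13,G1,4), (18,G3,5), (19,G1,6), (20,G1,7.5), (20,G3,7.5), (24,G2,9.5), (24,G3,9.5), (25,G2,11)
Step 2: Sum ranks within each group.
R_1 = 21.5 (n_1 = 5)
R_2 = 22.5 (n_2 = 3)
R_3 = 22 (n_3 = 3)
Step 3: H = 12/(N(N+1)) * sum(R_i^2/n_i) - 3(N+1)
     = 12/(11*12) * (21.5^2/5 + 22.5^2/3 + 22^2/3) - 3*12
     = 0.090909 * 422.533 - 36
     = 2.412121.
Step 4: Ties present; correction factor C = 1 - 12/(11^3 - 11) = 0.990909. Corrected H = 2.412121 / 0.990909 = 2.434251.
Step 5: Under H0, H ~ chi^2(2); p-value = 0.296080.
Step 6: alpha = 0.05. fail to reject H0.

H = 2.4343, df = 2, p = 0.296080, fail to reject H0.


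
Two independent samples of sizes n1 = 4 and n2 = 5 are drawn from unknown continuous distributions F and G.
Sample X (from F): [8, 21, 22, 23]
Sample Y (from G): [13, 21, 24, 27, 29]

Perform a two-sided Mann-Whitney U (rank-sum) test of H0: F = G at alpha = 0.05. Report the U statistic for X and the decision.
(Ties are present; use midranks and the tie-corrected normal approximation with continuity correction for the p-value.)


Step 1: Combine and sort all 9 observations; assign midranks.
sorted (value, group): (8,X), (13,Y), (21,X), (21,Y), (22,X), (23,X), (24,Y), (27,Y), (29,Y)
ranks: 8->1, 13->2, 21->3.5, 21->3.5, 22->5, 23->6, 24->7, 27->8, 29->9
Step 2: Rank sum for X: R1 = 1 + 3.5 + 5 + 6 = 15.5.
Step 3: U_X = R1 - n1(n1+1)/2 = 15.5 - 4*5/2 = 15.5 - 10 = 5.5.
       U_Y = n1*n2 - U_X = 20 - 5.5 = 14.5.
Step 4: Ties are present, so use the tie-corrected normal approximation (with continuity correction) for the p-value.
Step 5: p-value = 0.325163; compare to alpha = 0.05. fail to reject H0.

U_X = 5.5, p = 0.325163, fail to reject H0 at alpha = 0.05.


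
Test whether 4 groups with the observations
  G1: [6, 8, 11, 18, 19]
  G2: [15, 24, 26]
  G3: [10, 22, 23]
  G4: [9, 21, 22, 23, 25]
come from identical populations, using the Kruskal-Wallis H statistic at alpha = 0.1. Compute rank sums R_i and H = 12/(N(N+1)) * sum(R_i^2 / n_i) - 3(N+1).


Step 1: Combine all N = 16 observations and assign midranks.
sorted (value, group, rank): (6,G1,1), (8,G1,2), (9,G4,3), (10,G3,4), (11,G1,5), (15,G2,6), (18,G1,7), (19,G1,8), (21,G4,9), (22,G3,10.5), (22,G4,10.5), (23,G3,12.5), (23,G4,12.5), (24,G2,14), (25,G4,15), (26,G2,16)
Step 2: Sum ranks within each group.
R_1 = 23 (n_1 = 5)
R_2 = 36 (n_2 = 3)
R_3 = 27 (n_3 = 3)
R_4 = 50 (n_4 = 5)
Step 3: H = 12/(N(N+1)) * sum(R_i^2/n_i) - 3(N+1)
     = 12/(16*17) * (23^2/5 + 36^2/3 + 27^2/3 + 50^2/5) - 3*17
     = 0.044118 * 1280.8 - 51
     = 5.505882.
Step 4: Ties present; correction factor C = 1 - 12/(16^3 - 16) = 0.997059. Corrected H = 5.505882 / 0.997059 = 5.522124.
Step 5: Under H0, H ~ chi^2(3); p-value = 0.137321.
Step 6: alpha = 0.1. fail to reject H0.

H = 5.5221, df = 3, p = 0.137321, fail to reject H0.


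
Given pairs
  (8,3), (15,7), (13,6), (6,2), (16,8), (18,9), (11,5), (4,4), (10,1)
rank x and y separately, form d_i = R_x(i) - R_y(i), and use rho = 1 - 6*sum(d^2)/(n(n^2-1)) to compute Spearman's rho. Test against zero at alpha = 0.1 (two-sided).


Step 1: Rank x and y separately (midranks; no ties here).
rank(x): 8->3, 15->7, 13->6, 6->2, 16->8, 18->9, 11->5, 4->1, 10->4
rank(y): 3->3, 7->7, 6->6, 2->2, 8->8, 9->9, 5->5, 4->4, 1->1
Step 2: d_i = R_x(i) - R_y(i); compute d_i^2.
  (3-3)^2=0, (7-7)^2=0, (6-6)^2=0, (2-2)^2=0, (8-8)^2=0, (9-9)^2=0, (5-5)^2=0, (1-4)^2=9, (4-1)^2=9
sum(d^2) = 18.
Step 3: rho = 1 - 6*18 / (9*(9^2 - 1)) = 1 - 108/720 = 0.850000.
Step 4: Under H0, t = rho * sqrt((n-2)/(1-rho^2)) = 4.2691 ~ t(7).
Step 5: Two-sided p-value from the t-distribution with 7 df = 0.003705.
Step 6: alpha = 0.1. reject H0.

rho = 0.8500, p = 0.003705, reject H0 at alpha = 0.1.


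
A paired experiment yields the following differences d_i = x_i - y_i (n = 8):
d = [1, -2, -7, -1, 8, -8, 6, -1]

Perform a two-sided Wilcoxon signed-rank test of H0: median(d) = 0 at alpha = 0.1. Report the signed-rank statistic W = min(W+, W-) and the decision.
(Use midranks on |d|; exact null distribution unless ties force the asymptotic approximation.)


Step 1: Drop any zero differences (none here) and take |d_i|.
|d| = [1, 2, 7, 1, 8, 8, 6, 1]
Step 2: Midrank |d_i| (ties get averaged ranks).
ranks: |1|->2, |2|->4, |7|->6, |1|->2, |8|->7.5, |8|->7.5, |6|->5, |1|->2
Step 3: Attach original signs; sum ranks with positive sign and with negative sign.
W+ = 2 + 7.5 + 5 = 14.5
W- = 4 + 6 + 2 + 7.5 + 2 = 21.5
(Check: W+ + W- = 36 should equal n(n+1)/2 = 36.)
Step 4: Test statistic W = min(W+, W-) = 14.5.
Step 5: Ties in |d|, so use the tie-corrected normal approximation.
        E[W] = n(n+1)/4 = 8*9/4 = 18.
        Tie groups: |d|=1 (t=3), |d|=8 (t=2); sum(t^3 - t) = 30.
        Var[W] = n(n+1)(2n+1)/24 - sum(t^3-t)/48 = 1224/24 - 30/48 = 50.375.
        z = (W - E[W]) / sqrt(Var[W]) = (14.5 - 18) / 7.0975 = -0.4931.
        Two-sided p = 2*Phi(z) = 0.621921.
Step 6: alpha = 0.1. fail to reject H0.

W+ = 14.5, W- = 21.5, W = min = 14.5, p = 0.621921, fail to reject H0.


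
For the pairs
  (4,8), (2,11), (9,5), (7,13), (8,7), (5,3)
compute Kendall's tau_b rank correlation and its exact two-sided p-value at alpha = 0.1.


Step 1: Enumerate the 15 unordered pairs (i,j) with i<j and classify each by sign(x_j-x_i) * sign(y_j-y_i).
  (1,2):dx=-2,dy=+3->D; (1,3):dx=+5,dy=-3->D; (1,4):dx=+3,dy=+5->C; (1,5):dx=+4,dy=-1->D
  (1,6):dx=+1,dy=-5->D; (2,3):dx=+7,dy=-6->D; (2,4):dx=+5,dy=+2->C; (2,5):dx=+6,dy=-4->D
  (2,6):dx=+3,dy=-8->D; (3,4):dx=-2,dy=+8->D; (3,5):dx=-1,dy=+2->D; (3,6):dx=-4,dy=-2->C
  (4,5):dx=+1,dy=-6->D; (4,6):dx=-2,dy=-10->C; (5,6):dx=-3,dy=-4->C
Step 2: C = 5, D = 10, total pairs = 15.
Step 3: tau = (C - D)/(n(n-1)/2) = (5 - 10)/15 = -0.333333.
Step 4: Exact two-sided p-value (enumerate n! = 720 permutations of y under H0): p = 0.469444.
Step 5: alpha = 0.1. fail to reject H0.

tau_b = -0.3333 (C=5, D=10), p = 0.469444, fail to reject H0.


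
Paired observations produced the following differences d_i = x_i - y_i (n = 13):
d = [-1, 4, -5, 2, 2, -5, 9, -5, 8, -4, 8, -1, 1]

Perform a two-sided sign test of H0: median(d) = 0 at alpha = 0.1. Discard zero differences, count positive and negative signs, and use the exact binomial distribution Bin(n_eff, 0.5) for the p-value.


Step 1: Discard zero differences. Original n = 13; n_eff = number of nonzero differences = 13.
Nonzero differences (with sign): -1, +4, -5, +2, +2, -5, +9, -5, +8, -4, +8, -1, +1
Step 2: Count signs: positive = 7, negative = 6.
Step 3: Under H0: P(positive) = 0.5, so the number of positives S ~ Bin(13, 0.5).
Step 4: Two-sided exact p-value = sum of Bin(13,0.5) probabilities at or below the observed probability = 1.000000.
Step 5: alpha = 0.1. fail to reject H0.

n_eff = 13, pos = 7, neg = 6, p = 1.000000, fail to reject H0.


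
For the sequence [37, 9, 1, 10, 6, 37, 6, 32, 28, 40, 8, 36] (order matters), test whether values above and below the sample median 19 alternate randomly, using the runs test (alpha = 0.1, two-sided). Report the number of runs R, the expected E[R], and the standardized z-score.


Step 1: Compute median = 19; label A = above, B = below.
Labels in order: ABBBBABAAABA  (n_A = 6, n_B = 6)
Step 2: Count runs R = 7.
Step 3: Under H0 (random ordering), E[R] = 2*n_A*n_B/(n_A+n_B) + 1 = 2*6*6/12 + 1 = 7.0000.
        Var[R] = 2*n_A*n_B*(2*n_A*n_B - n_A - n_B) / ((n_A+n_B)^2 * (n_A+n_B-1)) = 4320/1584 = 2.7273.
        SD[R] = 1.6514.
Step 4: R = E[R], so z = 0 with no continuity correction.
Step 5: Two-sided p-value via normal approximation = 2*(1 - Phi(|z|)) = 1.000000.
Step 6: alpha = 0.1. fail to reject H0.

R = 7, z = 0.0000, p = 1.000000, fail to reject H0.


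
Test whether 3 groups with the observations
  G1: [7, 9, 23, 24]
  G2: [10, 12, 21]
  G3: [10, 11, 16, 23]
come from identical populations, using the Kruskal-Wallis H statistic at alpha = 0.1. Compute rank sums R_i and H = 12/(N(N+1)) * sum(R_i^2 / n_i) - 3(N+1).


Step 1: Combine all N = 11 observations and assign midranks.
sorted (value, group, rank): (7,G1,1), (9,G1,2), (10,G2,3.5), (10,G3,3.5), (11,G3,5), (12,G2,6), (16,G3,7), (21,G2,8), (23,G1,9.5), (23,G3,9.5), (24,G1,11)
Step 2: Sum ranks within each group.
R_1 = 23.5 (n_1 = 4)
R_2 = 17.5 (n_2 = 3)
R_3 = 25 (n_3 = 4)
Step 3: H = 12/(N(N+1)) * sum(R_i^2/n_i) - 3(N+1)
     = 12/(11*12) * (23.5^2/4 + 17.5^2/3 + 25^2/4) - 3*12
     = 0.090909 * 396.396 - 36
     = 0.035985.
Step 4: Ties present; correction factor C = 1 - 12/(11^3 - 11) = 0.990909. Corrected H = 0.035985 / 0.990909 = 0.036315.
Step 5: Under H0, H ~ chi^2(2); p-value = 0.982006.
Step 6: alpha = 0.1. fail to reject H0.

H = 0.0363, df = 2, p = 0.982006, fail to reject H0.


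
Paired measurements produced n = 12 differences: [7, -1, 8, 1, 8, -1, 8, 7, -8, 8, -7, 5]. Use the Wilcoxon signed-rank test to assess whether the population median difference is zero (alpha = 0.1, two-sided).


Step 1: Drop any zero differences (none here) and take |d_i|.
|d| = [7, 1, 8, 1, 8, 1, 8, 7, 8, 8, 7, 5]
Step 2: Midrank |d_i| (ties get averaged ranks).
ranks: |7|->6, |1|->2, |8|->10, |1|->2, |8|->10, |1|->2, |8|->10, |7|->6, |8|->10, |8|->10, |7|->6, |5|->4
Step 3: Attach original signs; sum ranks with positive sign and with negative sign.
W+ = 6 + 10 + 2 + 10 + 10 + 6 + 10 + 4 = 58
W- = 2 + 2 + 10 + 6 = 20
(Check: W+ + W- = 78 should equal n(n+1)/2 = 78.)
Step 4: Test statistic W = min(W+, W-) = 20.
Step 5: Ties in |d|, so use the tie-corrected normal approximation.
        E[W] = n(n+1)/4 = 12*13/4 = 39.
        Tie groups: |d|=1 (t=3), |d|=7 (t=3), |d|=8 (t=5); sum(t^3 - t) = 168.
        Var[W] = n(n+1)(2n+1)/24 - sum(t^3-t)/48 = 3900/24 - 168/48 = 159.
        z = (W - E[W]) / sqrt(Var[W]) = (20 - 39) / 12.6095 = -1.5068.
        Two-sided p = 2*Phi(z) = 0.131862.
Step 6: alpha = 0.1. fail to reject H0.

W+ = 58, W- = 20, W = min = 20, p = 0.131862, fail to reject H0.


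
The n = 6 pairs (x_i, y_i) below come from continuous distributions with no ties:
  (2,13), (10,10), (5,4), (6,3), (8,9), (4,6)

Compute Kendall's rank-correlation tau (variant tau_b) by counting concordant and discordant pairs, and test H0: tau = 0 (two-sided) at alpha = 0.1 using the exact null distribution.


Step 1: Enumerate the 15 unordered pairs (i,j) with i<j and classify each by sign(x_j-x_i) * sign(y_j-y_i).
  (1,2):dx=+8,dy=-3->D; (1,3):dx=+3,dy=-9->D; (1,4):dx=+4,dy=-10->D; (1,5):dx=+6,dy=-4->D
  (1,6):dx=+2,dy=-7->D; (2,3):dx=-5,dy=-6->C; (2,4):dx=-4,dy=-7->C; (2,5):dx=-2,dy=-1->C
  (2,6):dx=-6,dy=-4->C; (3,4):dx=+1,dy=-1->D; (3,5):dx=+3,dy=+5->C; (3,6):dx=-1,dy=+2->D
  (4,5):dx=+2,dy=+6->C; (4,6):dx=-2,dy=+3->D; (5,6):dx=-4,dy=-3->C
Step 2: C = 7, D = 8, total pairs = 15.
Step 3: tau = (C - D)/(n(n-1)/2) = (7 - 8)/15 = -0.066667.
Step 4: Exact two-sided p-value (enumerate n! = 720 permutations of y under H0): p = 1.000000.
Step 5: alpha = 0.1. fail to reject H0.

tau_b = -0.0667 (C=7, D=8), p = 1.000000, fail to reject H0.


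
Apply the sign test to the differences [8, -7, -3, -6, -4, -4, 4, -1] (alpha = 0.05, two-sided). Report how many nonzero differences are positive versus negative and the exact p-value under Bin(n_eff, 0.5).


Step 1: Discard zero differences. Original n = 8; n_eff = number of nonzero differences = 8.
Nonzero differences (with sign): +8, -7, -3, -6, -4, -4, +4, -1
Step 2: Count signs: positive = 2, negative = 6.
Step 3: Under H0: P(positive) = 0.5, so the number of positives S ~ Bin(8, 0.5).
Step 4: Two-sided exact p-value = sum of Bin(8,0.5) probabilities at or below the observed probability = 0.289062.
Step 5: alpha = 0.05. fail to reject H0.

n_eff = 8, pos = 2, neg = 6, p = 0.289062, fail to reject H0.


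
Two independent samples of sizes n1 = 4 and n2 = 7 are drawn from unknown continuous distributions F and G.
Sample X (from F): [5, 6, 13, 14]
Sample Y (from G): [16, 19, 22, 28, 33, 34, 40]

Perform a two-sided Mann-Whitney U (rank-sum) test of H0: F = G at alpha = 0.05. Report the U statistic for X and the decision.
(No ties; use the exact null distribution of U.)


Step 1: Combine and sort all 11 observations; assign midranks.
sorted (value, group): (5,X), (6,X), (13,X), (14,X), (16,Y), (19,Y), (22,Y), (28,Y), (33,Y), (34,Y), (40,Y)
ranks: 5->1, 6->2, 13->3, 14->4, 16->5, 19->6, 22->7, 28->8, 33->9, 34->10, 40->11
Step 2: Rank sum for X: R1 = 1 + 2 + 3 + 4 = 10.
Step 3: U_X = R1 - n1(n1+1)/2 = 10 - 4*5/2 = 10 - 10 = 0.
       U_Y = n1*n2 - U_X = 28 - 0 = 28.
Step 4: No ties, so the exact null distribution of U (based on enumerating the C(11,4) = 330 equally likely rank assignments) gives the two-sided p-value.
Step 5: p-value = 0.006061; compare to alpha = 0.05. reject H0.

U_X = 0, p = 0.006061, reject H0 at alpha = 0.05.
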